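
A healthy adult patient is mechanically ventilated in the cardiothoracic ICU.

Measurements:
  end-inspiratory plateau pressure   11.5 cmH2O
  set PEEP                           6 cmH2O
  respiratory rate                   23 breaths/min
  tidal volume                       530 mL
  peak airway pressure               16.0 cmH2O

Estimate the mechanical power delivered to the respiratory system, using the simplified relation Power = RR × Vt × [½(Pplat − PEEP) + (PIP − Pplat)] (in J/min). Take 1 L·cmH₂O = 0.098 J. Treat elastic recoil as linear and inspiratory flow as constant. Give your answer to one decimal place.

8.7

Per-breath work = Vt × [½(Pplat−PEEP) + (PIP−Pplat)] = 0.530 × [0.5×5.5 + 4.5] = 0.530 × 7.25 = 3.843 L·cmH2O.
Power = 23 × 3.843 = 88.389 L·cmH2O/min.
× 0.098 J/(L·cmH2O) → 8.662 J/min.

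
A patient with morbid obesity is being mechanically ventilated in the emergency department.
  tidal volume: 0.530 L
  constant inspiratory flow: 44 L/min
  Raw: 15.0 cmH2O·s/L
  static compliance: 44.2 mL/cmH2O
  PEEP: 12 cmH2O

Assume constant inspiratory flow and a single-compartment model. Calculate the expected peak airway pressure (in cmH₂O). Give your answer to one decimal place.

Flow: 44 L/min ÷ 60 = 0.7333 L/s.
Equation of motion (constant flow): PIP = Vt/C + R·V̇ + PEEP.
PIP = 530/44.2 + 15.0×0.7333 + 12 = 11.991 + 11.0 + 12 = 34.991 cmH2O.

35.0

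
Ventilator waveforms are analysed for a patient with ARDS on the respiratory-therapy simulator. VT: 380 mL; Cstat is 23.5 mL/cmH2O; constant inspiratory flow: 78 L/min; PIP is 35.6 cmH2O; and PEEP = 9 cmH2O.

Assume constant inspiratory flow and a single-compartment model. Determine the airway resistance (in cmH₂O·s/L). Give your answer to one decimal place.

8.0

Flow: 78 L/min ÷ 60 = 1.3 L/s.
Equation of motion (constant flow): PIP = Vt/C + R·V̇ + PEEP.
R·V̇ = PIP − Vt/C − PEEP = 35.6 − 380/23.5 − 9 = 35.6 − 16.17 − 9 = 10.43 cmH2O.
R = 10.43 / 1.3 = 8.023 cmH2O·s/L.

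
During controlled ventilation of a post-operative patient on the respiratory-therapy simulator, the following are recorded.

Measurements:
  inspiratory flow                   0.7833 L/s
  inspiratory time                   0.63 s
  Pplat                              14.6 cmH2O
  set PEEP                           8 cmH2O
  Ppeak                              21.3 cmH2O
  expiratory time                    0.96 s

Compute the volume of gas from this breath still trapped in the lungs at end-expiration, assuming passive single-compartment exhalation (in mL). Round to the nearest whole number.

Vt = flow × Ti = 0.7833 L/s × 0.63 s × 1000 mL/L = 493.48 mL.
R = (PIP − Pplat)/V̇ = (21.3 − 14.6) / 0.7833 = 6.7/0.7833 = 8.554 cmH2O·s/L.
C = Vt/(Pplat − PEEP) = 493.48 / (14.6 − 8) = 493.48/6.6 = 74.77 mL/cmH2O.
τ = R × C = 8.554 × 0.07477 L/cmH2O = 0.6396 s.
Fraction remaining = e^(−Te/τ) = e^(−0.96/0.6396) = 0.2229.
Trapped volume = 493.48 × 0.2229 = 110.0 mL.

110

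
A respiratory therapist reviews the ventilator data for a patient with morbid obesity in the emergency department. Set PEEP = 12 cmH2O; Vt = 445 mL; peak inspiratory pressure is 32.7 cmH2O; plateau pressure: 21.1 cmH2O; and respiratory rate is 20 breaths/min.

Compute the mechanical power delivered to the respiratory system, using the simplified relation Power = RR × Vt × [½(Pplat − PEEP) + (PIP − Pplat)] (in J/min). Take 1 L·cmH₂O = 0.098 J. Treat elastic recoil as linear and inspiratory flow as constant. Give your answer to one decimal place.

Per-breath work = Vt × [½(Pplat−PEEP) + (PIP−Pplat)] = 0.445 × [0.5×9.1 + 11.6] = 0.445 × 16.15 = 7.187 L·cmH2O.
Power = 20 × 7.187 = 143.74 L·cmH2O/min.
× 0.098 J/(L·cmH2O) → 14.087 J/min.

14.1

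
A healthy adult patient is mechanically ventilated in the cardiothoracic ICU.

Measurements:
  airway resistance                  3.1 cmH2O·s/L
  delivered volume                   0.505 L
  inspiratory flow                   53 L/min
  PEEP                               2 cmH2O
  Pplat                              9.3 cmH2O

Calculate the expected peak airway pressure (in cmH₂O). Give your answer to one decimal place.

Flow: 53 L/min ÷ 60 = 0.8833 L/s.
PIP = Pplat + Raw × flow = 9.3 + 3.1 × 0.8833 = 9.3 + 2.738 = 12.038 cmH2O.

12.0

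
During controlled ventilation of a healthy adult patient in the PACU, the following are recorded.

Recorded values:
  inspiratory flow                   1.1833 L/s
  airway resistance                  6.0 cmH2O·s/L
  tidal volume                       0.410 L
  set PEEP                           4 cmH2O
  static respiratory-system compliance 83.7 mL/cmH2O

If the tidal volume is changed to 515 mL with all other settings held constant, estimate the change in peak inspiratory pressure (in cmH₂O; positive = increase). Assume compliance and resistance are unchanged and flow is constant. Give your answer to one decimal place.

1.3

PIP = Vt/C + R·V̇ + PEEP (constant-flow equation of motion).
Only the elastic term changes: ΔPIP = ΔVt / C = (515 − 410) / 83.7 = 1.254 cmH2O.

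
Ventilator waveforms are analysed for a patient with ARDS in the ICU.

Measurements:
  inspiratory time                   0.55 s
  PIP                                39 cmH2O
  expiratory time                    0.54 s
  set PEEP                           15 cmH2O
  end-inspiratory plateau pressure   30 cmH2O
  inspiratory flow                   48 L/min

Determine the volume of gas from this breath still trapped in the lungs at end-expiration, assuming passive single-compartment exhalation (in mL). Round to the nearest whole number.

86

Flow: 48 L/min ÷ 60 = 0.8 L/s.
Vt = flow × Ti = 0.8 L/s × 0.55 s × 1000 mL/L = 440.0 mL.
R = (PIP − Pplat)/V̇ = (39 − 30) / 0.8 = 9.0/0.8 = 11.25 cmH2O·s/L.
C = Vt/(Pplat − PEEP) = 440.0 / (30 − 15) = 440.0/15.0 = 29.333 mL/cmH2O.
τ = R × C = 11.25 × 0.02933 L/cmH2O = 0.33 s.
Fraction remaining = e^(−Te/τ) = e^(−0.54/0.33) = 0.1947.
Trapped volume = 440.0 × 0.1947 = 85.668 mL.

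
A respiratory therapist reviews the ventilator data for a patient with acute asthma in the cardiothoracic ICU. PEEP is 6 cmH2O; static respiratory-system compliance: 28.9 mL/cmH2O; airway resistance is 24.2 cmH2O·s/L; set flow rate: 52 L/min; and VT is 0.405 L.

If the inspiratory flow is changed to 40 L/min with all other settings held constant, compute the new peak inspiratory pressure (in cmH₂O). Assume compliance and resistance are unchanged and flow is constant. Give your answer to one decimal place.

36.1

Flow: 52 L/min ÷ 60 = 0.8667 L/s.
New flow: 40 L/min ÷ 60 = 0.6667 L/s.
PIP = Vt/C + R·V̇ + PEEP (constant-flow equation of motion).
Only the resistive term changes: ΔPIP = R × ΔV̇ = 24.2 × (0.6667 − 0.8667) = 24.2 × -0.2 = -4.84 cmH2O.
Original PIP = 405/28.9 + 24.2×0.8667 + 6 = 40.988 cmH2O; new PIP = 40.988 + (-4.84) = 36.148 cmH2O.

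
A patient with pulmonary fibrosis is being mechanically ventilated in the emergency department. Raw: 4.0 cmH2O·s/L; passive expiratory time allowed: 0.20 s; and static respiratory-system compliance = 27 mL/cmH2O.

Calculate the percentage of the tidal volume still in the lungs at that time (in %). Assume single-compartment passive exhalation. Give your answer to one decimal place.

τ = R × C = 4.0 × 27 mL/cmH2O = 4.0 × 0.027 L/cmH2O = 0.108 s.
Passive exhalation: V(t)/V₀ = e^(−t/τ) = e^(−0.20/0.108) = 0.1569.
Fraction remaining = 0.1569 → 15.69%.

15.7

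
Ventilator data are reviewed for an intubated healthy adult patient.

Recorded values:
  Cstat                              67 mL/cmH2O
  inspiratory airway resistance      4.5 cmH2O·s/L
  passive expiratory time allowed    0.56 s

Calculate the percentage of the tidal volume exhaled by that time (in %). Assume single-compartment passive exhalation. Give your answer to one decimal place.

84.4

τ = R × C = 4.5 × 67 mL/cmH2O = 4.5 × 0.067 L/cmH2O = 0.3015 s.
Passive exhalation: V(t)/V₀ = e^(−t/τ) = e^(−0.56/0.3015) = 0.1561.
Fraction exhaled = 1 − 0.1561 = 0.8439 → 84.39%.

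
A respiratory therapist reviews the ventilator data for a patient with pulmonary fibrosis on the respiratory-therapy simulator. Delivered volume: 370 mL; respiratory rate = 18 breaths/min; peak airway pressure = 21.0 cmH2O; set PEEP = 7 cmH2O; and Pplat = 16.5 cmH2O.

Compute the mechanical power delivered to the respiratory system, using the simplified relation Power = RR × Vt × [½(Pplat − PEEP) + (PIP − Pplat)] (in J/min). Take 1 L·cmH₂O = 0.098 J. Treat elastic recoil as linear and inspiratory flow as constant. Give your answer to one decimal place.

6.0

Per-breath work = Vt × [½(Pplat−PEEP) + (PIP−Pplat)] = 0.370 × [0.5×9.5 + 4.5] = 0.370 × 9.25 = 3.423 L·cmH2O.
Power = 18 × 3.423 = 61.614 L·cmH2O/min.
× 0.098 J/(L·cmH2O) → 6.038 J/min.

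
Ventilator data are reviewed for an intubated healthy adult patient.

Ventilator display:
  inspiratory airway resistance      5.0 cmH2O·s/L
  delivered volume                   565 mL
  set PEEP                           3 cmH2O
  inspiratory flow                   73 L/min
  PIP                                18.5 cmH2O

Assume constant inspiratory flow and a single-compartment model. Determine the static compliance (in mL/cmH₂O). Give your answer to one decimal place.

60.0

Flow: 73 L/min ÷ 60 = 1.2167 L/s.
Equation of motion (constant flow): PIP = Vt/C + R·V̇ + PEEP.
Vt/C = PIP − R·V̇ − PEEP = 18.5 − 5.0×1.2167 − 3 = 18.5 − 6.084 − 3 = 9.416 cmH2O.
C = Vt / 9.416 = 565 / 9.416 = 60.004 mL/cmH2O.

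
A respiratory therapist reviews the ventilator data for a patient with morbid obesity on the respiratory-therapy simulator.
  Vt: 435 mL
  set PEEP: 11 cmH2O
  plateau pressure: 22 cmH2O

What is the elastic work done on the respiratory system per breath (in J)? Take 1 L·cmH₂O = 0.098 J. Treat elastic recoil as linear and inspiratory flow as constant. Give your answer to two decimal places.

0.23

Elastic work ≈ ½ × (Pplat − PEEP) × Vt = 0.5 × (22 − 11) × 0.435 L = 0.5 × 11.0 × 0.435 = 2.393 L·cmH2O.
× 0.098 J/(L·cmH2O) → 0.2345 J.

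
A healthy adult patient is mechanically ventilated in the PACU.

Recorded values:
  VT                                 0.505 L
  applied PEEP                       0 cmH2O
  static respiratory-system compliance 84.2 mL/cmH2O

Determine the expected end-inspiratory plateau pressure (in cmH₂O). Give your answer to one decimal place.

Pplat = PEEP + Vt / Cstat = 0 + 505 / 84.2 = 0 + 5.998 = 5.998 cmH2O.

6.0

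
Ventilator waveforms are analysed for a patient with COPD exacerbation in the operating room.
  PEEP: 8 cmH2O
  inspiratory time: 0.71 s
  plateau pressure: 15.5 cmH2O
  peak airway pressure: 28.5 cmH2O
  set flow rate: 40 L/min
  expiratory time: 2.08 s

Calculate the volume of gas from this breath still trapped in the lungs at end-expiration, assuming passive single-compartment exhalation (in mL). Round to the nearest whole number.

Flow: 40 L/min ÷ 60 = 0.6667 L/s.
Vt = flow × Ti = 0.6667 L/s × 0.71 s × 1000 mL/L = 473.36 mL.
R = (PIP − Pplat)/V̇ = (28.5 − 15.5) / 0.6667 = 13.0/0.6667 = 19.499 cmH2O·s/L.
C = Vt/(Pplat − PEEP) = 473.36 / (15.5 − 8) = 473.36/7.5 = 63.115 mL/cmH2O.
τ = R × C = 19.499 × 0.06312 L/cmH2O = 1.231 s.
Fraction remaining = e^(−Te/τ) = e^(−2.08/1.231) = 0.1846.
Trapped volume = 473.36 × 0.1846 = 87.382 mL.

87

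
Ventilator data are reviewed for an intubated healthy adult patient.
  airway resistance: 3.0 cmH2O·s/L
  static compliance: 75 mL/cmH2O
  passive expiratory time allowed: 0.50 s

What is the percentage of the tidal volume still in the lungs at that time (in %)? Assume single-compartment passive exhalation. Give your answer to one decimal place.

τ = R × C = 3.0 × 75 mL/cmH2O = 3.0 × 0.075 L/cmH2O = 0.225 s.
Passive exhalation: V(t)/V₀ = e^(−t/τ) = e^(−0.50/0.225) = 0.1084.
Fraction remaining = 0.1084 → 10.84%.

10.8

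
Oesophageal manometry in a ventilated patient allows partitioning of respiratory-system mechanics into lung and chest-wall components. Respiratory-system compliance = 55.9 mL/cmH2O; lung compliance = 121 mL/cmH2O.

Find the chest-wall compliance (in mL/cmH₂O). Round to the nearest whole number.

104

1/Ccw = 1/Crs − 1/CL.
1/Ccw = 1/55.9 − 1/121 = 0.009625.
Ccw = 103.9 mL/cmH2O.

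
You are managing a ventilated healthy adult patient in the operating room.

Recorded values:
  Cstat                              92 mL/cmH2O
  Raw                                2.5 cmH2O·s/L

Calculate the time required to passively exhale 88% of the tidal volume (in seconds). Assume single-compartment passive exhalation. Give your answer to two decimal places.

0.49

τ = R × C = 2.5 × 92 mL/cmH2O = 2.5 × 0.092 L/cmH2O = 0.23 s.
Exhaled fraction f = 1 − e^(−t/τ) → t = −τ·ln(1 − f) = −0.23·ln(0.12) = 0.4877 s.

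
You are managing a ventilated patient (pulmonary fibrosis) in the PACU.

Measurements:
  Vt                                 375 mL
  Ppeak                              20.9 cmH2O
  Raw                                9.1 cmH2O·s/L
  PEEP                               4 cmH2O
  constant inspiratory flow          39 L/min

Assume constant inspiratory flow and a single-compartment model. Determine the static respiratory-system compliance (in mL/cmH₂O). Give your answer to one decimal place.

Flow: 39 L/min ÷ 60 = 0.65 L/s.
Equation of motion (constant flow): PIP = Vt/C + R·V̇ + PEEP.
Vt/C = PIP − R·V̇ − PEEP = 20.9 − 9.1×0.65 − 4 = 20.9 − 5.915 − 4 = 10.985 cmH2O.
C = Vt / 10.985 = 375 / 10.985 = 34.137 mL/cmH2O.

34.1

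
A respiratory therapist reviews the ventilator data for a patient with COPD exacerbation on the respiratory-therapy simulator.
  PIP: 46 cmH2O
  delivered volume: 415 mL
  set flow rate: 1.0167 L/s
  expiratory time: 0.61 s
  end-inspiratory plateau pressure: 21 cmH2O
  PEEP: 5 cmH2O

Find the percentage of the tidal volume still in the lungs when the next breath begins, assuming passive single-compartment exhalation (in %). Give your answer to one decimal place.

38.4

R = (PIP − Pplat)/V̇ = (46 − 21) / 1.0167 = 25.0/1.0167 = 24.589 cmH2O·s/L.
C = Vt/(Pplat − PEEP) = 415.0 / (21 − 5) = 415.0/16.0 = 25.938 mL/cmH2O.
τ = R × C = 24.589 × 0.02594 L/cmH2O = 0.6378 s.
Fraction remaining at end-expiration = e^(−Te/τ) = e^(−0.61/0.6378) = 0.3843 → 38.43%.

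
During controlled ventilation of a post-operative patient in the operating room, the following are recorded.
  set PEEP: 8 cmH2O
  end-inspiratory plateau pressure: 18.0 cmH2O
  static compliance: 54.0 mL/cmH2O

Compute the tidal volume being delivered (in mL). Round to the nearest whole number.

540

Vt = Cstat × (Pplat − PEEP) = 54.0 × (18.0 − 8) = 54.0 × 10.0 = 540.0 mL.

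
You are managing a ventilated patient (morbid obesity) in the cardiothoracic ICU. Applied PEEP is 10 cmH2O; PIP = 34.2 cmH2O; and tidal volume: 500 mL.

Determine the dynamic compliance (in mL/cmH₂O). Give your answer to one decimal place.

20.7

Dynamic compliance = Vt / (PIP − PEEP) = 500 / (34.2 − 10) = 500 / 24.2 = 20.661 mL/cmH2O.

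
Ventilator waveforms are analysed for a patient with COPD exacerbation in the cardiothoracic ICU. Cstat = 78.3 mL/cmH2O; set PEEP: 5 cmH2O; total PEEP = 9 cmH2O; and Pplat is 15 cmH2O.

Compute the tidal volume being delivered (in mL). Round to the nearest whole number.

End-expiratory occlusion gives total PEEP = 9 cmH2O (intrinsic PEEP = 9 − 5 = 4). Use total PEEP for the elastic gradient.
Vt = Cstat × (Pplat − PEEPtotal) = 78.3 × (15 − 9) = 78.3 × 6.0 = 469.8 mL.

470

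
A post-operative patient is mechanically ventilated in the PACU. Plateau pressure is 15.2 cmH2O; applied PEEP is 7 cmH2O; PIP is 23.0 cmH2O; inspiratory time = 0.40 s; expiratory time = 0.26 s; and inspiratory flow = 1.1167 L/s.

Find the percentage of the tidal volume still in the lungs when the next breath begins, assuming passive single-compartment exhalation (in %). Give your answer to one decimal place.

Vt = flow × Ti = 1.1167 L/s × 0.40 s × 1000 mL/L = 446.68 mL.
R = (PIP − Pplat)/V̇ = (23.0 − 15.2) / 1.1167 = 7.8/1.1167 = 6.985 cmH2O·s/L.
C = Vt/(Pplat − PEEP) = 446.68 / (15.2 − 7) = 446.68/8.2 = 54.473 mL/cmH2O.
τ = R × C = 6.985 × 0.05447 L/cmH2O = 0.3805 s.
Fraction remaining at end-expiration = e^(−Te/τ) = e^(−0.26/0.3805) = 0.5049 → 50.49%.

50.5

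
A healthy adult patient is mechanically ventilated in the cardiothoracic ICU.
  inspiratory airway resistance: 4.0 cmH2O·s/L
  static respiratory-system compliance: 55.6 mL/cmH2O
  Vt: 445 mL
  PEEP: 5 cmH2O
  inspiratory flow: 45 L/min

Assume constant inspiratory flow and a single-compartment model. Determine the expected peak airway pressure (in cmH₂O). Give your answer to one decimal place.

16.0

Flow: 45 L/min ÷ 60 = 0.75 L/s.
Equation of motion (constant flow): PIP = Vt/C + R·V̇ + PEEP.
PIP = 445/55.6 + 4.0×0.75 + 5 = 8.004 + 3.0 + 5 = 16.004 cmH2O.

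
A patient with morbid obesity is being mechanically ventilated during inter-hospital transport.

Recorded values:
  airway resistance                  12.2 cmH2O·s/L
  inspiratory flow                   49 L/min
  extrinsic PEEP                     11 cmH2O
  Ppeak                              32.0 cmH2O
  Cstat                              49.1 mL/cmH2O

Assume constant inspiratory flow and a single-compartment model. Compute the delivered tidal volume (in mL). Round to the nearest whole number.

Flow: 49 L/min ÷ 60 = 0.8167 L/s.
Equation of motion (constant flow): PIP = Vt/C + R·V̇ + PEEP.
Vt/C = PIP − R·V̇ − PEEP = 32.0 − 9.964 − 11 = 11.036 cmH2O.
Vt = C × 11.036 = 49.1 × 11.036 = 541.87 mL.

542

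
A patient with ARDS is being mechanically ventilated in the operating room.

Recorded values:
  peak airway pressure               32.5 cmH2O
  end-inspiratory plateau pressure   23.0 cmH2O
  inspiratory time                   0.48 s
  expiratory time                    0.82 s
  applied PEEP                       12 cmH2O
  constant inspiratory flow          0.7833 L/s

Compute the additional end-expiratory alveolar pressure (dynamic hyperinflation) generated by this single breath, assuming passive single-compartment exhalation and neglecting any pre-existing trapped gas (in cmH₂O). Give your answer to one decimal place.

1.5

Vt = flow × Ti = 0.7833 L/s × 0.48 s × 1000 mL/L = 375.98 mL.
R = (PIP − Pplat)/V̇ = (32.5 − 23.0) / 0.7833 = 9.5/0.7833 = 12.128 cmH2O·s/L.
C = Vt/(Pplat − PEEP) = 375.98 / (23.0 − 12) = 375.98/11.0 = 34.18 mL/cmH2O.
τ = R × C = 12.128 × 0.03418 L/cmH2O = 0.4145 s.
Fraction remaining = e^(−Te/τ) = e^(−0.82/0.4145) = 0.1383; trapped volume = 375.98 × 0.1383 = 51.998 mL.
Additional alveolar pressure from trapping ≈ V_trapped / C = 51.998 / 34.18 = 1.521 cmH2O.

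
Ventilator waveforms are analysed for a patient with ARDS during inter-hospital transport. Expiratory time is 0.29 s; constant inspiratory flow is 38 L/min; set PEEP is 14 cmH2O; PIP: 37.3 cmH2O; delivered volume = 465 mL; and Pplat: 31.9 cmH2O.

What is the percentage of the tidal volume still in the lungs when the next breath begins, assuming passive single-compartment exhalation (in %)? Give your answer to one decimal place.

27.0

Flow: 38 L/min ÷ 60 = 0.6333 L/s.
R = (PIP − Pplat)/V̇ = (37.3 − 31.9) / 0.6333 = 5.4/0.6333 = 8.527 cmH2O·s/L.
C = Vt/(Pplat − PEEP) = 465.0 / (31.9 − 14) = 465.0/17.9 = 25.978 mL/cmH2O.
τ = R × C = 8.527 × 0.02598 L/cmH2O = 0.2215 s.
Fraction remaining at end-expiration = e^(−Te/τ) = e^(−0.29/0.2215) = 0.27 → 27.0%.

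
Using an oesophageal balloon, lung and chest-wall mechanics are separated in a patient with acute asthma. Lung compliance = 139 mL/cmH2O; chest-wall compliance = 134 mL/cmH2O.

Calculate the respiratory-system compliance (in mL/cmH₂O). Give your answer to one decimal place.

68.2

Lung and chest wall are elastances in series: 1/Crs = 1/CL + 1/Ccw.
1/Crs = 1/139 + 1/134 = 0.01466.
Crs = 68.213 mL/cmH2O.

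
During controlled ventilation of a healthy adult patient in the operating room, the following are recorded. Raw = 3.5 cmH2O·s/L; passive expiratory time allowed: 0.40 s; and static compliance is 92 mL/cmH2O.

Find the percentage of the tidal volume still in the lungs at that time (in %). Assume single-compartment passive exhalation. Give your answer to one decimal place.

28.9

τ = R × C = 3.5 × 92 mL/cmH2O = 3.5 × 0.092 L/cmH2O = 0.322 s.
Passive exhalation: V(t)/V₀ = e^(−t/τ) = e^(−0.40/0.322) = 0.2887.
Fraction remaining = 0.2887 → 28.87%.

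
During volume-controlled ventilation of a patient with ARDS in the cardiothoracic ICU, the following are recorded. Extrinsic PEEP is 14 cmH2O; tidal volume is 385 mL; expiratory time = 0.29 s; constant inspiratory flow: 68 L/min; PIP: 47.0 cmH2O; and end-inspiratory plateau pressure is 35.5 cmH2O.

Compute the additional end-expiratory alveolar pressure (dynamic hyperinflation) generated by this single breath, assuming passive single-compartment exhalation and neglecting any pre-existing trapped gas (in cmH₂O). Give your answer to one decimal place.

4.4

Flow: 68 L/min ÷ 60 = 1.1333 L/s.
R = (PIP − Pplat)/V̇ = (47.0 − 35.5) / 1.1333 = 11.5/1.1333 = 10.147 cmH2O·s/L.
C = Vt/(Pplat − PEEP) = 385.0 / (35.5 − 14) = 385.0/21.5 = 17.907 mL/cmH2O.
τ = R × C = 10.147 × 0.01791 L/cmH2O = 0.1817 s.
Fraction remaining = e^(−Te/τ) = e^(−0.29/0.1817) = 0.2027; trapped volume = 385.0 × 0.2027 = 78.04 mL.
Additional alveolar pressure from trapping ≈ V_trapped / C = 78.04 / 17.907 = 4.358 cmH2O.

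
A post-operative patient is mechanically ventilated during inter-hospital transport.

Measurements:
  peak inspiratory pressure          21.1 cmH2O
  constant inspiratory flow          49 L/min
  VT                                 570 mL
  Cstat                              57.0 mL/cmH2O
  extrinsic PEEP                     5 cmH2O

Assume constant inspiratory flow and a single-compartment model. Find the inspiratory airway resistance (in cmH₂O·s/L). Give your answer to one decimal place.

Flow: 49 L/min ÷ 60 = 0.8167 L/s.
Equation of motion (constant flow): PIP = Vt/C + R·V̇ + PEEP.
R·V̇ = PIP − Vt/C − PEEP = 21.1 − 570/57.0 − 5 = 21.1 − 10.0 − 5 = 6.1 cmH2O.
R = 6.1 / 0.8167 = 7.469 cmH2O·s/L.

7.5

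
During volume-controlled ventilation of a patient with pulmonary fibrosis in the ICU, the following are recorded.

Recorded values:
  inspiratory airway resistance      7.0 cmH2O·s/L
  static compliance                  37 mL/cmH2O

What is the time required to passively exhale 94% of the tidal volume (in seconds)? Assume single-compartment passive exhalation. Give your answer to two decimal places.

τ = R × C = 7.0 × 37 mL/cmH2O = 7.0 × 0.037 L/cmH2O = 0.259 s.
Exhaled fraction f = 1 − e^(−t/τ) → t = −τ·ln(1 − f) = −0.259·ln(0.06) = 0.7287 s.

0.73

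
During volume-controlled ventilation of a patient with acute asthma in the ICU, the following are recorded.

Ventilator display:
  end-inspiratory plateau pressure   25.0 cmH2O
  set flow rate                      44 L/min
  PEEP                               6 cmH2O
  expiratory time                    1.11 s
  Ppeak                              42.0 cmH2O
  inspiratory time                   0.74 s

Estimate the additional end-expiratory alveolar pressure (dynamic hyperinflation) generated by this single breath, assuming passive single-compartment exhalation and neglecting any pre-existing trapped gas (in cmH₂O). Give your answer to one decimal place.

3.6

Flow: 44 L/min ÷ 60 = 0.7333 L/s.
Vt = flow × Ti = 0.7333 L/s × 0.74 s × 1000 mL/L = 542.64 mL.
R = (PIP − Pplat)/V̇ = (42.0 − 25.0) / 0.7333 = 17.0/0.7333 = 23.183 cmH2O·s/L.
C = Vt/(Pplat − PEEP) = 542.64 / (25.0 − 6) = 542.64/19.0 = 28.56 mL/cmH2O.
τ = R × C = 23.183 × 0.02856 L/cmH2O = 0.6621 s.
Fraction remaining = e^(−Te/τ) = e^(−1.11/0.6621) = 0.187; trapped volume = 542.64 × 0.187 = 101.47 mL.
Additional alveolar pressure from trapping ≈ V_trapped / C = 101.47 / 28.56 = 3.553 cmH2O.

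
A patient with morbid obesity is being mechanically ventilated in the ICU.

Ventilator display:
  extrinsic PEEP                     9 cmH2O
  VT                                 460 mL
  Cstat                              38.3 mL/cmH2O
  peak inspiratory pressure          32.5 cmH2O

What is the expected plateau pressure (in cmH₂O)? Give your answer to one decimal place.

21.0

Pplat = PEEP + Vt / Cstat = 9 + 460 / 38.3 = 9 + 12.01 = 21.01 cmH2O.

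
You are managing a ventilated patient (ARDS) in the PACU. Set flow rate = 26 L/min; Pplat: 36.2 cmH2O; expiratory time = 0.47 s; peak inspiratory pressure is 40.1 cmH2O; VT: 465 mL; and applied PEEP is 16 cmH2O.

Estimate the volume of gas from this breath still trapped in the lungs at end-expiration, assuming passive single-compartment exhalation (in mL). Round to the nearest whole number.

Flow: 26 L/min ÷ 60 = 0.4333 L/s.
R = (PIP − Pplat)/V̇ = (40.1 − 36.2) / 0.4333 = 3.9/0.4333 = 9.001 cmH2O·s/L.
C = Vt/(Pplat − PEEP) = 465.0 / (36.2 − 16) = 465.0/20.2 = 23.02 mL/cmH2O.
τ = R × C = 9.001 × 0.02302 L/cmH2O = 0.2072 s.
Fraction remaining = e^(−Te/τ) = e^(−0.47/0.2072) = 0.1035.
Trapped volume = 465.0 × 0.1035 = 48.128 mL.

48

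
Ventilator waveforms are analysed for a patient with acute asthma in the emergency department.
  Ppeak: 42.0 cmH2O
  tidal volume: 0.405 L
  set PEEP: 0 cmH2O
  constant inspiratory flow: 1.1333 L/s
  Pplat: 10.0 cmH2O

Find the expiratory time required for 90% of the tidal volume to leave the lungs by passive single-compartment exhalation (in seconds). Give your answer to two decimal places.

2.63

R = (PIP − Pplat)/V̇ = (42.0 − 10.0) / 1.1333 = 32.0/1.1333 = 28.236 cmH2O·s/L.
C = Vt/(Pplat − PEEP) = 405.0 / (10.0 − 0) = 405.0/10.0 = 40.5 mL/cmH2O.
τ = R × C = 28.236 × 0.0405 L/cmH2O = 1.144 s.
t = −τ·ln(1 − 0.90) = −1.144·ln(0.1) = 2.634 s.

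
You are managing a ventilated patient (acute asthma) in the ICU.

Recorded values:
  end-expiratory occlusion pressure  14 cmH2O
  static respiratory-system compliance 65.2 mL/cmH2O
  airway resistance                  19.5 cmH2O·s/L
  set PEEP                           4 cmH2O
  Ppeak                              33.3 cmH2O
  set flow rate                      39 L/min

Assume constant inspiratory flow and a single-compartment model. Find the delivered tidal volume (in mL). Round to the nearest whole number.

432

Flow: 39 L/min ÷ 60 = 0.65 L/s.
Total PEEP = 14 cmH2O (set 4 + intrinsic 10); this is the baseline alveolar pressure.
Equation of motion (constant flow): PIP = Vt/C + R·V̇ + PEEP.
Vt/C = PIP − R·V̇ − PEEP = 33.3 − 12.675 − 14 = 6.625 cmH2O.
Vt = C × 6.625 = 65.2 × 6.625 = 431.95 mL.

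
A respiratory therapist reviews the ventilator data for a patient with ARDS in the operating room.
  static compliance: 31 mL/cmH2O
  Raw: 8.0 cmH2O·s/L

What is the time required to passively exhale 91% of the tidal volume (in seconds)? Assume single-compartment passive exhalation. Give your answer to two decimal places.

τ = R × C = 8.0 × 31 mL/cmH2O = 8.0 × 0.031 L/cmH2O = 0.248 s.
Exhaled fraction f = 1 − e^(−t/τ) → t = −τ·ln(1 − f) = −0.248·ln(0.09) = 0.5972 s.

0.60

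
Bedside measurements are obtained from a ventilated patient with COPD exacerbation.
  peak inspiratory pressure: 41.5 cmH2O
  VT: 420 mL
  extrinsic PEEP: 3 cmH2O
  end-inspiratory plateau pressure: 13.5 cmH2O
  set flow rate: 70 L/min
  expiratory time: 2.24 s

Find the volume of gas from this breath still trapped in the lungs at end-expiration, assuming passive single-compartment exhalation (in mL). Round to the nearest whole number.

41

Flow: 70 L/min ÷ 60 = 1.1667 L/s.
R = (PIP − Pplat)/V̇ = (41.5 − 13.5) / 1.1667 = 28.0/1.1667 = 23.999 cmH2O·s/L.
C = Vt/(Pplat − PEEP) = 420.0 / (13.5 − 3) = 420.0/10.5 = 40.0 mL/cmH2O.
τ = R × C = 23.999 × 0.04 L/cmH2O = 0.96 s.
Fraction remaining = e^(−Te/τ) = e^(−2.24/0.96) = 0.09697.
Trapped volume = 420.0 × 0.09697 = 40.727 mL.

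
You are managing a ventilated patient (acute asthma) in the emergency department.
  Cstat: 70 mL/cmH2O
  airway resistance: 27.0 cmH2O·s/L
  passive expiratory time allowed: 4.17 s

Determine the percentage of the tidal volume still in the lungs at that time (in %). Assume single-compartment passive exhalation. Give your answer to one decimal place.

11.0

τ = R × C = 27.0 × 70 mL/cmH2O = 27.0 × 0.070 L/cmH2O = 1.89 s.
Passive exhalation: V(t)/V₀ = e^(−t/τ) = e^(−4.17/1.89) = 0.1101.
Fraction remaining = 0.1101 → 11.01%.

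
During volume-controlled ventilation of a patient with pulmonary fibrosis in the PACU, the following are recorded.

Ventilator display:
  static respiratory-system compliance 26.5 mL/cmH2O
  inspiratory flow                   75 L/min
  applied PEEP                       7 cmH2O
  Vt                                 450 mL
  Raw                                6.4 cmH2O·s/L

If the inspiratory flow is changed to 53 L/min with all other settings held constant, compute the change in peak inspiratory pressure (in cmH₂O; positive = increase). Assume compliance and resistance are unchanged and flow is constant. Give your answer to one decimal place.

Flow: 75 L/min ÷ 60 = 1.25 L/s.
New flow: 53 L/min ÷ 60 = 0.8833 L/s.
PIP = Vt/C + R·V̇ + PEEP (constant-flow equation of motion).
Only the resistive term changes: ΔPIP = R × ΔV̇ = 6.4 × (0.8833 − 1.25) = 6.4 × -0.3667 = -2.347 cmH2O.

-2.3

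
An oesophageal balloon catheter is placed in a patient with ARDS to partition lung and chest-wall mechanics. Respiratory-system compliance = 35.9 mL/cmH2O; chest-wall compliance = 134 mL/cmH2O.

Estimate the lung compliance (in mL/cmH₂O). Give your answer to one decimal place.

1/CL = 1/Crs − 1/Ccw.
1/CL = 1/35.9 − 1/134 = 0.02039.
CL = 49.044 mL/cmH2O.

49.0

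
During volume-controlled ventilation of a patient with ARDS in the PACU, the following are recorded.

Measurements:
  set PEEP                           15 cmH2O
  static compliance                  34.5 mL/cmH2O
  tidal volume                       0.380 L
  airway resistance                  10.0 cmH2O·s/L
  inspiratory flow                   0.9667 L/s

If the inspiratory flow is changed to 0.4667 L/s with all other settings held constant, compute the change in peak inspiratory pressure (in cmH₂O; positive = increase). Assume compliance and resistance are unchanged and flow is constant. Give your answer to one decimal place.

PIP = Vt/C + R·V̇ + PEEP (constant-flow equation of motion).
Only the resistive term changes: ΔPIP = R × ΔV̇ = 10.0 × (0.4667 − 0.9667) = 10.0 × -0.5 = -5.0 cmH2O.

-5.0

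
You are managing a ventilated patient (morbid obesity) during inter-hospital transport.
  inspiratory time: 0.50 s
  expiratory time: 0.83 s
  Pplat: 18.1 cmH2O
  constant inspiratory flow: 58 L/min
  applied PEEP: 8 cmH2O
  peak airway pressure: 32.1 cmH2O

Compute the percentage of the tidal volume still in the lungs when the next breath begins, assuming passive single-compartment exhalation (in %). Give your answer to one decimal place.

30.2

Flow: 58 L/min ÷ 60 = 0.9667 L/s.
Vt = flow × Ti = 0.9667 L/s × 0.50 s × 1000 mL/L = 483.35 mL.
R = (PIP − Pplat)/V̇ = (32.1 − 18.1) / 0.9667 = 14.0/0.9667 = 14.482 cmH2O·s/L.
C = Vt/(Pplat − PEEP) = 483.35 / (18.1 − 8) = 483.35/10.1 = 47.856 mL/cmH2O.
τ = R × C = 14.482 × 0.04786 L/cmH2O = 0.6931 s.
Fraction remaining at end-expiration = e^(−Te/τ) = e^(−0.83/0.6931) = 0.3019 → 30.19%.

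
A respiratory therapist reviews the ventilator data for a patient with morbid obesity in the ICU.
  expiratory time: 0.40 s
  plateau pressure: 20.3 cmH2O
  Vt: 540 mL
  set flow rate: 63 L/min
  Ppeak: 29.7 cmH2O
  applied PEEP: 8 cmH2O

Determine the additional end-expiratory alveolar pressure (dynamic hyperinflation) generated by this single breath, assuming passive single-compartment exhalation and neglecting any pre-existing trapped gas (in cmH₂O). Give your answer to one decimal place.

4.4

Flow: 63 L/min ÷ 60 = 1.05 L/s.
R = (PIP − Pplat)/V̇ = (29.7 − 20.3) / 1.05 = 9.4/1.05 = 8.952 cmH2O·s/L.
C = Vt/(Pplat − PEEP) = 540.0 / (20.3 − 8) = 540.0/12.3 = 43.902 mL/cmH2O.
τ = R × C = 8.952 × 0.0439 L/cmH2O = 0.393 s.
Fraction remaining = e^(−Te/τ) = e^(−0.40/0.393) = 0.3614; trapped volume = 540.0 × 0.3614 = 195.16 mL.
Additional alveolar pressure from trapping ≈ V_trapped / C = 195.16 / 43.902 = 4.445 cmH2O.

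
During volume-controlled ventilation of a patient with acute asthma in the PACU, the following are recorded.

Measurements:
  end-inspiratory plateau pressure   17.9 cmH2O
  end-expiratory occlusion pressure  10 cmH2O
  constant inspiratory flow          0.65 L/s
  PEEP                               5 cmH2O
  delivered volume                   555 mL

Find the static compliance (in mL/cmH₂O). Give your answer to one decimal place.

70.3

End-expiratory occlusion gives total PEEP = 10 cmH2O (intrinsic PEEP = 10 − 5 = 5). Use total PEEP for the elastic gradient.
Cstat = Vt / (Pplat − PEEPtotal) = 555 / (17.9 − 10) = 555 / 7.9 = 70.253 mL/cmH2O.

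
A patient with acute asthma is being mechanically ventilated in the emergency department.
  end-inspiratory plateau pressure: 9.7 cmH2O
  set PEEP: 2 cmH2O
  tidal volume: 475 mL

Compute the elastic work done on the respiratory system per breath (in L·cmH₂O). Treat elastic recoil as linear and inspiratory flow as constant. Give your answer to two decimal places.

1.83

Elastic work ≈ ½ × (Pplat − PEEP) × Vt = 0.5 × (9.7 − 2) × 0.475 L = 0.5 × 7.7 × 0.475 = 1.829 L·cmH2O.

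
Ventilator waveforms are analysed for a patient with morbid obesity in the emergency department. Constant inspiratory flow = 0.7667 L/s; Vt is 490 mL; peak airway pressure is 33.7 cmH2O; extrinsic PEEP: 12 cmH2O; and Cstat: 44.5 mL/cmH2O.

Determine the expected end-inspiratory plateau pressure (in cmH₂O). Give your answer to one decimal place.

23.0

Pplat = PEEP + Vt / Cstat = 12 + 490 / 44.5 = 12 + 11.011 = 23.011 cmH2O.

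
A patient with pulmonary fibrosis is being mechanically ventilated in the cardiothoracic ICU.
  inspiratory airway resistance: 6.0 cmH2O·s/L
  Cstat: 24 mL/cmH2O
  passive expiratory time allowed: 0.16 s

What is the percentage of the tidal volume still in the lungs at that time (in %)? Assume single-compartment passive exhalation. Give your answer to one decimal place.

τ = R × C = 6.0 × 24 mL/cmH2O = 6.0 × 0.024 L/cmH2O = 0.144 s.
Passive exhalation: V(t)/V₀ = e^(−t/τ) = e^(−0.16/0.144) = 0.3292.
Fraction remaining = 0.3292 → 32.92%.

32.9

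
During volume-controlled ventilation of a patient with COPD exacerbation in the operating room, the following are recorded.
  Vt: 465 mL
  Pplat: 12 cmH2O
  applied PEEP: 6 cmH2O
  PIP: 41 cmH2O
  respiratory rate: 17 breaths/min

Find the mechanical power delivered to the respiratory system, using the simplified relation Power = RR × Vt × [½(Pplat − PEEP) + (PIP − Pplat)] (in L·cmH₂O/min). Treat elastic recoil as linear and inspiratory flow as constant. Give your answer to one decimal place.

Per-breath work = Vt × [½(Pplat−PEEP) + (PIP−Pplat)] = 0.465 × [0.5×6.0 + 29.0] = 0.465 × 32.0 = 14.88 L·cmH2O.
Power = 17 × 14.88 = 252.96 L·cmH2O/min.

253.0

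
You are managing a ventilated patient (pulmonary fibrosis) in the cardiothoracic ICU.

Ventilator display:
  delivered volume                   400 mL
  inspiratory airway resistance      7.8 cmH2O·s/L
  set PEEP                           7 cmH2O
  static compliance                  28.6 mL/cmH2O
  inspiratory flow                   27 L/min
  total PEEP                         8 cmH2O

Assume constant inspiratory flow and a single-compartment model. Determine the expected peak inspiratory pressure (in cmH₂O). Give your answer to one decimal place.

25.5

Flow: 27 L/min ÷ 60 = 0.45 L/s.
Total PEEP = 8 cmH2O (set 7 + intrinsic 1); this is the baseline alveolar pressure.
Equation of motion (constant flow): PIP = Vt/C + R·V̇ + PEEP.
PIP = 400/28.6 + 7.8×0.45 + 8 = 13.986 + 3.51 + 8 = 25.496 cmH2O.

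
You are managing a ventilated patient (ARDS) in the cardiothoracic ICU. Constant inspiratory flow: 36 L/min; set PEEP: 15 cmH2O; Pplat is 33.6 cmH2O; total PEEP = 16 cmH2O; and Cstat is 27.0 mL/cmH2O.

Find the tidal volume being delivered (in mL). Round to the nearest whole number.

475

End-expiratory occlusion gives total PEEP = 16 cmH2O (intrinsic PEEP = 16 − 15 = 1). Use total PEEP for the elastic gradient.
Vt = Cstat × (Pplat − PEEPtotal) = 27.0 × (33.6 − 16) = 27.0 × 17.6 = 475.2 mL.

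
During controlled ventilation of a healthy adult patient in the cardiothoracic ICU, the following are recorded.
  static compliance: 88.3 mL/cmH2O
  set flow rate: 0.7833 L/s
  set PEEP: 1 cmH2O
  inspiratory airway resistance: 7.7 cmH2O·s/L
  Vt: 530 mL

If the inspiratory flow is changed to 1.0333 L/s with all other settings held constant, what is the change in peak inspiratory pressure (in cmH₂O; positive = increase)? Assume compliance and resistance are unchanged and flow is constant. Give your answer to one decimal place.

1.9

PIP = Vt/C + R·V̇ + PEEP (constant-flow equation of motion).
Only the resistive term changes: ΔPIP = R × ΔV̇ = 7.7 × (1.0333 − 0.7833) = 7.7 × 0.25 = 1.925 cmH2O.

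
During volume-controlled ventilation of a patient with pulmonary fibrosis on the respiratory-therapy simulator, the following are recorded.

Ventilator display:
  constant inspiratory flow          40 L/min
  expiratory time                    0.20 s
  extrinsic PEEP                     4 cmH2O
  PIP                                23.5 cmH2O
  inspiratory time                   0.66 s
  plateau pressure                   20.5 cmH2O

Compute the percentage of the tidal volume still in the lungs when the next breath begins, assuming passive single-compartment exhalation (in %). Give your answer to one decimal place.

Flow: 40 L/min ÷ 60 = 0.6667 L/s.
Vt = flow × Ti = 0.6667 L/s × 0.66 s × 1000 mL/L = 440.02 mL.
R = (PIP − Pplat)/V̇ = (23.5 − 20.5) / 0.6667 = 3.0/0.6667 = 4.5 cmH2O·s/L.
C = Vt/(Pplat − PEEP) = 440.02 / (20.5 − 4) = 440.02/16.5 = 26.668 mL/cmH2O.
τ = R × C = 4.5 × 0.02667 L/cmH2O = 0.12 s.
Fraction remaining at end-expiration = e^(−Te/τ) = e^(−0.20/0.12) = 0.1889 → 18.89%.

18.9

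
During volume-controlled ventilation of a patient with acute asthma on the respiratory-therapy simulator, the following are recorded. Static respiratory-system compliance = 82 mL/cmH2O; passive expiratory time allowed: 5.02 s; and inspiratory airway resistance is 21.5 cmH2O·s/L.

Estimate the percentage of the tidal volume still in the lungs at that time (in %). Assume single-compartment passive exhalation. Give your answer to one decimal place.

5.8

τ = R × C = 21.5 × 82 mL/cmH2O = 21.5 × 0.082 L/cmH2O = 1.763 s.
Passive exhalation: V(t)/V₀ = e^(−t/τ) = e^(−5.02/1.763) = 0.05799.
Fraction remaining = 0.05799 → 5.799%.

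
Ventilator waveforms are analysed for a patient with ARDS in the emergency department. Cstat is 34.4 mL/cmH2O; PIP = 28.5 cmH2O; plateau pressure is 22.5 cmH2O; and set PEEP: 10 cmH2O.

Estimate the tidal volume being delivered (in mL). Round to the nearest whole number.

Vt = Cstat × (Pplat − PEEP) = 34.4 × (22.5 − 10) = 34.4 × 12.5 = 430.0 mL.

430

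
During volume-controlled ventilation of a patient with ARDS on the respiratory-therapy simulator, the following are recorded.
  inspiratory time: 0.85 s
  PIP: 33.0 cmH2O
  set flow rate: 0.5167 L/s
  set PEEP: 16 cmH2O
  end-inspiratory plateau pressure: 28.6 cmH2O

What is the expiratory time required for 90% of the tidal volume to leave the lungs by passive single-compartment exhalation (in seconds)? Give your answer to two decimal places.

Vt = flow × Ti = 0.5167 L/s × 0.85 s × 1000 mL/L = 439.2 mL.
R = (PIP − Pplat)/V̇ = (33.0 − 28.6) / 0.5167 = 4.4/0.5167 = 8.516 cmH2O·s/L.
C = Vt/(Pplat − PEEP) = 439.2 / (28.6 − 16) = 439.2/12.6 = 34.857 mL/cmH2O.
τ = R × C = 8.516 × 0.03486 L/cmH2O = 0.2969 s.
t = −τ·ln(1 − 0.90) = −0.2969·ln(0.1) = 0.6836 s.

0.68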